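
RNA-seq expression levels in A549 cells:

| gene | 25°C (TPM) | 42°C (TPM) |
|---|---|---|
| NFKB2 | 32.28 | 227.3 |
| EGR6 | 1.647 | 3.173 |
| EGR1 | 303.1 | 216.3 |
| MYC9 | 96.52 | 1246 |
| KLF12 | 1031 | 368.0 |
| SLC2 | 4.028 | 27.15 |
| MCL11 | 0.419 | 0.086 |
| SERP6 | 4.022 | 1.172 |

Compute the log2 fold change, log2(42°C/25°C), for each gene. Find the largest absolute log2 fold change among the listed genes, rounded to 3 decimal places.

log2(227.3/32.28) = 2.816  (NFKB2)
log2(3.173/1.647) = 0.946  (EGR6)
log2(216.3/303.1) = -0.487  (EGR1)
log2(1246/96.52) = 3.690  (MYC9)
log2(368.0/1031) = -1.486  (KLF12)
log2(27.15/4.028) = 2.753  (SLC2)
log2(0.086/0.419) = -2.285  (MCL11)
log2(1.172/4.022) = -1.779  (SERP6)
The largest magnitude belongs to MYC9.

3.690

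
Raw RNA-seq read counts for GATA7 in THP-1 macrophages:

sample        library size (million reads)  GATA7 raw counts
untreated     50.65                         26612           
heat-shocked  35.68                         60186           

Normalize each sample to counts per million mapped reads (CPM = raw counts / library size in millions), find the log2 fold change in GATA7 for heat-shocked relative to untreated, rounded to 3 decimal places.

1.683

CPM(untreated) = 26612 / 50.65 = 525.4097
CPM(heat-shocked) = 60186 / 35.68 = 1686.8274
Fold change = 1686.8274 / 525.4097 = 3.21050
log2(3.21050) = 1.6828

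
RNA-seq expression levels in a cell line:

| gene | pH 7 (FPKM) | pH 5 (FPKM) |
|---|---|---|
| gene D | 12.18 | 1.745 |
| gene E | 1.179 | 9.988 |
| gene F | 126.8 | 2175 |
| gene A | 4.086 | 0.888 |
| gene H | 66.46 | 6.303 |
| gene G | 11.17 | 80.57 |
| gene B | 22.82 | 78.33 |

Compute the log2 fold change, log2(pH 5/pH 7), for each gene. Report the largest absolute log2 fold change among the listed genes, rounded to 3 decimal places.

log2(1.745/12.18) = -2.803  (gene D)
log2(9.988/1.179) = 3.083  (gene E)
log2(2175/126.8) = 4.100  (gene F)
log2(0.888/4.086) = -2.202  (gene A)
log2(6.303/66.46) = -3.398  (gene H)
log2(80.57/11.17) = 2.851  (gene G)
log2(78.33/22.82) = 1.779  (gene B)
The largest magnitude belongs to gene F.

4.100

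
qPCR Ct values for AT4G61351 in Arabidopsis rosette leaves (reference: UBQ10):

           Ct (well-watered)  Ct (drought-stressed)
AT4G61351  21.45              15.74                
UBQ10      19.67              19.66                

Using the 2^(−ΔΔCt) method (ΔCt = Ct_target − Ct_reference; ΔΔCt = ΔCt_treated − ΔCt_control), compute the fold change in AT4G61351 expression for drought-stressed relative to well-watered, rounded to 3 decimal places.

ΔCt(well-watered) = 21.450 − 19.670 = 1.780
ΔCt(drought-stressed) = 15.740 − 19.660 = -3.920
ΔΔCt = -3.920 − 1.780 = -5.700
Fold change = 2^(−(-5.700)) = 2^5.700 = 51.9842

51.984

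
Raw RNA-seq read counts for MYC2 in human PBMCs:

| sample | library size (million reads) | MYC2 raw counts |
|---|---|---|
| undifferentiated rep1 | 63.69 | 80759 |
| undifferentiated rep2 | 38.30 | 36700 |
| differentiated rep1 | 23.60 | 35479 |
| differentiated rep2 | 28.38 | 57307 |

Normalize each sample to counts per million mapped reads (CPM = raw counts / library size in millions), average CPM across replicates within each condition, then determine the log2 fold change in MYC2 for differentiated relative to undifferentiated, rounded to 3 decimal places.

CPM(undifferentiated rep1) = 80759 / 63.69 = 1268.0013
CPM(undifferentiated rep2) = 36700 / 38.30 = 958.2245
CPM(differentiated rep1) = 35479 / 23.60 = 1503.3475
CPM(differentiated rep2) = 57307 / 28.38 = 2019.2741
mean CPM(undifferentiated) = 1113.1129; mean CPM(differentiated) = 1761.3108
Fold change = 1761.3108 / 1113.1129 = 1.58233
log2(1.58233) = 0.6620

0.662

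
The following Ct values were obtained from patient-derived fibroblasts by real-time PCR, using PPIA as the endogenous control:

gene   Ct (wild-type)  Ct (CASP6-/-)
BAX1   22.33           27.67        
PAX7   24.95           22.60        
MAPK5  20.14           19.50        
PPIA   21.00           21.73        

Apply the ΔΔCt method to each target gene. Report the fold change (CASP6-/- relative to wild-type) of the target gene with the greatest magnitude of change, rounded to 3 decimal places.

0.041

BAX1: ΔΔCt = (27.67−21.73) − (22.33−21.00) = 5.94 − 1.33 = 4.61; fold change = 2^-4.61 = 0.041
PAX7: ΔΔCt = (22.60−21.73) − (24.95−21.00) = 0.87 − 3.95 = -3.08; fold change = 2^3.08 = 8.456
MAPK5: ΔΔCt = (19.50−21.73) − (20.14−21.00) = -2.23 − (-0.86) = -1.37; fold change = 2^1.37 = 2.585
BAX1 has the largest |ΔΔCt| = 4.61.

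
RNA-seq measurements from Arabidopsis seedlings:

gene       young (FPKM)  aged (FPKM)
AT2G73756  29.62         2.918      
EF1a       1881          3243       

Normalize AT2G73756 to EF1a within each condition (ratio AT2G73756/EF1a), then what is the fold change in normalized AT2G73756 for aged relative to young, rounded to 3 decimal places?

AT2G73756/EF1a (young) = 29.62 / 1881 = 0.015747
AT2G73756/EF1a (aged) = 2.918 / 3243 = 0.00089978
Fold change = 0.00089978 / 0.015747 = 0.0571

0.057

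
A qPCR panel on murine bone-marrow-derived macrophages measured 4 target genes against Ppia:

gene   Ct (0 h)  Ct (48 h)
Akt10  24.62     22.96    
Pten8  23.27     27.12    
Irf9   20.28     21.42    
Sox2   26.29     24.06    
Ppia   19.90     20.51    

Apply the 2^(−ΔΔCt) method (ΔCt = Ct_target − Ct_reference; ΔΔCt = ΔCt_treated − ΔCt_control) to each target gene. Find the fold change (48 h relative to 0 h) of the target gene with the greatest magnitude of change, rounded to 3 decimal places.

Akt10: ΔΔCt = (22.96−20.51) − (24.62−19.90) = 2.45 − 4.72 = -2.27; fold change = 2^2.27 = 4.823
Pten8: ΔΔCt = (27.12−20.51) − (23.27−19.90) = 6.61 − 3.37 = 3.24; fold change = 2^-3.24 = 0.106
Irf9: ΔΔCt = (21.42−20.51) − (20.28−19.90) = 0.91 − 0.38 = 0.53; fold change = 2^-0.53 = 0.693
Sox2: ΔΔCt = (24.06−20.51) − (26.29−19.90) = 3.55 − 6.39 = -2.84; fold change = 2^2.84 = 7.160
Pten8 has the largest |ΔΔCt| = 3.24.

0.106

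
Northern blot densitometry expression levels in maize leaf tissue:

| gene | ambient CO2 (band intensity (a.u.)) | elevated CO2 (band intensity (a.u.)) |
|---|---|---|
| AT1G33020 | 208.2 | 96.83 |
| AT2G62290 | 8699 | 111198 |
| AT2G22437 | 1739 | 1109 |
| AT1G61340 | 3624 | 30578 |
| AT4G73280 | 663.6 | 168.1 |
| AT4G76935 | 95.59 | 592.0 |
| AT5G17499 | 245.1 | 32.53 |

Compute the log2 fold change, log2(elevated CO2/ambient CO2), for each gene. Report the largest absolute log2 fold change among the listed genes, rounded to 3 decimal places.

log2(96.83/208.2) = -1.104  (AT1G33020)
log2(111198/8699) = 3.676  (AT2G62290)
log2(1109/1739) = -0.649  (AT2G22437)
log2(30578/3624) = 3.077  (AT1G61340)
log2(168.1/663.6) = -1.981  (AT4G73280)
log2(592.0/95.59) = 2.631  (AT4G76935)
log2(32.53/245.1) = -2.914  (AT5G17499)
The largest magnitude belongs to AT2G62290.

3.676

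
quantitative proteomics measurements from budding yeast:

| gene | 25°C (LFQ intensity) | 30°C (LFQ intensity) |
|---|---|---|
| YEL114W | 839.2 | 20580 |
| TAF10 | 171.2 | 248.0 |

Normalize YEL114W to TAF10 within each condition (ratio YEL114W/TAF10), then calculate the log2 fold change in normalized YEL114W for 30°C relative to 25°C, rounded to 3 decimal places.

4.081

YEL114W/TAF10 (25°C) = 839.2 / 171.2 = 4.9019
YEL114W/TAF10 (30°C) = 20580 / 248.0 = 82.984
Fold change = 82.984 / 4.9019 = 16.9290
log2(16.9290) = 4.0814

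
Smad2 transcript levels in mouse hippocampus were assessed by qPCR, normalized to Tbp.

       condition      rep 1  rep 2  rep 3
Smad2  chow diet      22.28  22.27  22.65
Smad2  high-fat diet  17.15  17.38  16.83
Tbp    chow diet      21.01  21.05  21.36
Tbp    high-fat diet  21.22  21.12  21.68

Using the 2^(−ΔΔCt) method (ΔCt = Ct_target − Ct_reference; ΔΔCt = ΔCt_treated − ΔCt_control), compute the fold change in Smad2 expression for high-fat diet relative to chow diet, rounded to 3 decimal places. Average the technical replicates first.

Mean Ct: Smad2 chow diet 22.400; Smad2 high-fat diet 17.120; Tbp chow diet 21.140; Tbp high-fat diet 21.340
ΔCt(chow diet) = 22.400 − 21.140 = 1.260
ΔCt(high-fat diet) = 17.120 − 21.340 = -4.220
ΔΔCt = -4.220 − 1.260 = -5.480
Fold change = 2^(−(-5.480)) = 2^5.480 = 44.6318

44.632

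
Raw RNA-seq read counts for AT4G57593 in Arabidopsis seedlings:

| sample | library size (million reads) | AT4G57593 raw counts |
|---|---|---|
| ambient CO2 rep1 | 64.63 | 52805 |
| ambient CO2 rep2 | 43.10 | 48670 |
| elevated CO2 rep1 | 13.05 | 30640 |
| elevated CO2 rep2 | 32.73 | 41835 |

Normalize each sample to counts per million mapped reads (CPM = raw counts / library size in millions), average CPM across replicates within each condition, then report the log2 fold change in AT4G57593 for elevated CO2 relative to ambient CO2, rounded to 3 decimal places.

0.898

CPM(ambient CO2 rep1) = 52805 / 64.63 = 817.0354
CPM(ambient CO2 rep2) = 48670 / 43.10 = 1129.2343
CPM(elevated CO2 rep1) = 30640 / 13.05 = 2347.8927
CPM(elevated CO2 rep2) = 41835 / 32.73 = 1278.1852
mean CPM(ambient CO2) = 973.1349; mean CPM(elevated CO2) = 1813.0389
Fold change = 1813.0389 / 973.1349 = 1.86309
log2(1.86309) = 0.8977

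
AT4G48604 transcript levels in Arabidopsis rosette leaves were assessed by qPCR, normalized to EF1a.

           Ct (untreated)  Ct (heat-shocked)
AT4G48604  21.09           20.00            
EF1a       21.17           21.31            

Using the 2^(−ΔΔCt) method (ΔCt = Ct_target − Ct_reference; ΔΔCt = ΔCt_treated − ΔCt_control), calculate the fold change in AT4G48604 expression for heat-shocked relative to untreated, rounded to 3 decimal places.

ΔCt(untreated) = 21.090 − 21.170 = -0.080
ΔCt(heat-shocked) = 20.000 − 21.310 = -1.310
ΔΔCt = -1.310 − (-0.080) = -1.230
Fold change = 2^(−(-1.230)) = 2^1.230 = 2.3457

2.346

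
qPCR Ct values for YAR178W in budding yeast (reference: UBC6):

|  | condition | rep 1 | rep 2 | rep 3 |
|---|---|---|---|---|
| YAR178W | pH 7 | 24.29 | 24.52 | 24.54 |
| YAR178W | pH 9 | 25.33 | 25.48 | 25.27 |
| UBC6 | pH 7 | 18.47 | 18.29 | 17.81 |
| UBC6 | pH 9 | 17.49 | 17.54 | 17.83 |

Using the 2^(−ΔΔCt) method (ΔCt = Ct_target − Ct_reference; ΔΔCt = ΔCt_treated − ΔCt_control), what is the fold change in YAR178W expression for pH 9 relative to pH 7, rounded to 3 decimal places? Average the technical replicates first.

Mean Ct: YAR178W pH 7 24.450; YAR178W pH 9 25.360; UBC6 pH 7 18.190; UBC6 pH 9 17.620
ΔCt(pH 7) = 24.450 − 18.190 = 6.260
ΔCt(pH 9) = 25.360 − 17.620 = 7.740
ΔΔCt = 7.740 − 6.260 = 1.480
Fold change = 2^(−1.480) = 0.3585

0.358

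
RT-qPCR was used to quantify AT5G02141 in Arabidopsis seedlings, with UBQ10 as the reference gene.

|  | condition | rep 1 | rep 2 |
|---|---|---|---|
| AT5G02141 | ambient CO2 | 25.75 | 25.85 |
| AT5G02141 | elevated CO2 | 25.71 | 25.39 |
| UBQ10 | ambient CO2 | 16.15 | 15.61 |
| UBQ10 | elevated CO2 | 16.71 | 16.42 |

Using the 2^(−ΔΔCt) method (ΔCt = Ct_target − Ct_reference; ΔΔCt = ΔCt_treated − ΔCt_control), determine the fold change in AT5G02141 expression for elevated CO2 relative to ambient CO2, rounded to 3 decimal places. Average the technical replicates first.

1.912

Mean Ct: AT5G02141 ambient CO2 25.800; AT5G02141 elevated CO2 25.550; UBQ10 ambient CO2 15.880; UBQ10 elevated CO2 16.565
ΔCt(ambient CO2) = 25.800 − 15.880 = 9.920
ΔCt(elevated CO2) = 25.550 − 16.565 = 8.985
ΔΔCt = 8.985 − 9.920 = -0.935
Fold change = 2^(−(-0.935)) = 2^0.935 = 1.9119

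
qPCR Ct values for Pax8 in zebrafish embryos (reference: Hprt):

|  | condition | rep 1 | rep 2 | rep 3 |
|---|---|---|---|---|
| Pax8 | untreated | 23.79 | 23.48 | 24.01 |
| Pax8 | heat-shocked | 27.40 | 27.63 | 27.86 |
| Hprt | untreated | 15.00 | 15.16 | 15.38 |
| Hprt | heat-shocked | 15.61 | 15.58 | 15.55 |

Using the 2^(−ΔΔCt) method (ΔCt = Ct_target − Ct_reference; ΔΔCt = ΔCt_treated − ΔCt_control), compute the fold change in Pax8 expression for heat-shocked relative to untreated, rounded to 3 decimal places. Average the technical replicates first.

Mean Ct: Pax8 untreated 23.760; Pax8 heat-shocked 27.630; Hprt untreated 15.180; Hprt heat-shocked 15.580
ΔCt(untreated) = 23.760 − 15.180 = 8.580
ΔCt(heat-shocked) = 27.630 − 15.580 = 12.050
ΔΔCt = 12.050 − 8.580 = 3.470
Fold change = 2^(−3.470) = 0.0902

0.090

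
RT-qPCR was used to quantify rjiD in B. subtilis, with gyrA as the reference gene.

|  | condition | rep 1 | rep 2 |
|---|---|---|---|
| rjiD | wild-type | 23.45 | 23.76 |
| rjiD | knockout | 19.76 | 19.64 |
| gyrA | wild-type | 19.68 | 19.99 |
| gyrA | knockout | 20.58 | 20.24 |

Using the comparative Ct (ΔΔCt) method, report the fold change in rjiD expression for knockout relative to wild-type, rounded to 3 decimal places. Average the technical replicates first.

Mean Ct: rjiD wild-type 23.605; rjiD knockout 19.700; gyrA wild-type 19.835; gyrA knockout 20.410
ΔCt(wild-type) = 23.605 − 19.835 = 3.770
ΔCt(knockout) = 19.700 − 20.410 = -0.710
ΔΔCt = -0.710 − 3.770 = -4.480
Fold change = 2^(−(-4.480)) = 2^4.480 = 22.3159

22.316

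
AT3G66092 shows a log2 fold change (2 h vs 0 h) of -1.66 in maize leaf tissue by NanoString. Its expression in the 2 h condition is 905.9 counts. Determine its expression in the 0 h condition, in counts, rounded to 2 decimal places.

2862.79

Fold change = 2^(-1.66) = 0.3164
0 h expression = 905.9 / 0.3164 = 2862.79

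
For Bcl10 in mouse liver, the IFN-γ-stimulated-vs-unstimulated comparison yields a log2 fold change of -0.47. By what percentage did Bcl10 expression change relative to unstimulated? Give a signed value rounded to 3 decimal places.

Fold change = 2^(-0.47) = 0.7220
Percent change = (FC − 1) × 100% = (0.7220 − 1) × 100 = -27.804%

-27.804%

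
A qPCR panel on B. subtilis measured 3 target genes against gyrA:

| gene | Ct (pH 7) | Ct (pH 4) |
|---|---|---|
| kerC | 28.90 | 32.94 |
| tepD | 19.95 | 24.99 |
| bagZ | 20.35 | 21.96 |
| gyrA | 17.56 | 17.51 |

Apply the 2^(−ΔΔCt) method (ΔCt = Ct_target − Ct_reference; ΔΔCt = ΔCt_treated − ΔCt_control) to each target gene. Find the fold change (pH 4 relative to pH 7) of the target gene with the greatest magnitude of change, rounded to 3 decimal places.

kerC: ΔΔCt = (32.94−17.51) − (28.90−17.56) = 15.43 − 11.34 = 4.09; fold change = 2^-4.09 = 0.059
tepD: ΔΔCt = (24.99−17.51) − (19.95−17.56) = 7.48 − 2.39 = 5.09; fold change = 2^-5.09 = 0.029
bagZ: ΔΔCt = (21.96−17.51) − (20.35−17.56) = 4.45 − 2.79 = 1.66; fold change = 2^-1.66 = 0.316
tepD has the largest |ΔΔCt| = 5.09.

0.029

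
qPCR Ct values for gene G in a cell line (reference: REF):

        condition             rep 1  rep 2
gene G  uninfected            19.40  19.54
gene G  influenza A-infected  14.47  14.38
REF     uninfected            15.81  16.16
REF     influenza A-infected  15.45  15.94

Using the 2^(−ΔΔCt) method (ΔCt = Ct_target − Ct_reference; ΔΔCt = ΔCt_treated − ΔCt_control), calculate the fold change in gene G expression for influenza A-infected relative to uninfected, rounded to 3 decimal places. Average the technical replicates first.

Mean Ct: gene G uninfected 19.470; gene G influenza A-infected 14.425; REF uninfected 15.985; REF influenza A-infected 15.695
ΔCt(uninfected) = 19.470 − 15.985 = 3.485
ΔCt(influenza A-infected) = 14.425 − 15.695 = -1.270
ΔΔCt = -1.270 − 3.485 = -4.755
Fold change = 2^(−(-4.755)) = 2^4.755 = 27.0021

27.002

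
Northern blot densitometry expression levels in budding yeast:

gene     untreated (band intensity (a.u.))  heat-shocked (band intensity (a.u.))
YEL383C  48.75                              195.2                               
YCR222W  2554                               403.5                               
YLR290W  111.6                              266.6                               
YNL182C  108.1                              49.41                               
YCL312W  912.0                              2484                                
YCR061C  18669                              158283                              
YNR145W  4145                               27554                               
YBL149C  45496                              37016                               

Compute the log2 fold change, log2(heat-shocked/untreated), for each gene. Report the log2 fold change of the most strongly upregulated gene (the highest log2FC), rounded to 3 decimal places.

3.084

log2(195.2/48.75) = 2.001  (YEL383C)
log2(403.5/2554) = -2.662  (YCR222W)
log2(266.6/111.6) = 1.256  (YLR290W)
log2(49.41/108.1) = -1.129  (YNL182C)
log2(2484/912.0) = 1.446  (YCL312W)
log2(158283/18669) = 3.084  (YCR061C)
log2(27554/4145) = 2.733  (YNR145W)
log2(37016/45496) = -0.298  (YBL149C)
YCR061C is most strongly upregulated.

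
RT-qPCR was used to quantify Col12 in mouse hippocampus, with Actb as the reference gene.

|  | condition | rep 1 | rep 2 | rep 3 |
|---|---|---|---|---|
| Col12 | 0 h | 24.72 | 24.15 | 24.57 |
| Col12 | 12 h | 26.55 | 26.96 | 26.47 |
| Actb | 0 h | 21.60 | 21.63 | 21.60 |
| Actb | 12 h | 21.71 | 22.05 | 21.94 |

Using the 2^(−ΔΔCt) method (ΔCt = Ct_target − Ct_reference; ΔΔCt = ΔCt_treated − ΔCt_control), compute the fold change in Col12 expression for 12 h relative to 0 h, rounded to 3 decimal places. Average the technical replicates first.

Mean Ct: Col12 0 h 24.480; Col12 12 h 26.660; Actb 0 h 21.610; Actb 12 h 21.900
ΔCt(0 h) = 24.480 − 21.610 = 2.870
ΔCt(12 h) = 26.660 − 21.900 = 4.760
ΔΔCt = 4.760 − 2.870 = 1.890
Fold change = 2^(−1.890) = 0.2698

0.270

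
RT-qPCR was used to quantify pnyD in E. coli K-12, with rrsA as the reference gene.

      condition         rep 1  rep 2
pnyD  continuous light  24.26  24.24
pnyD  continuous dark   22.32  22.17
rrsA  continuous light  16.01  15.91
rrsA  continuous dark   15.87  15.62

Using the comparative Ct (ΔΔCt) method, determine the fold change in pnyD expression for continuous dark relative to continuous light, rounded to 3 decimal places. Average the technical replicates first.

Mean Ct: pnyD continuous light 24.250; pnyD continuous dark 22.245; rrsA continuous light 15.960; rrsA continuous dark 15.745
ΔCt(continuous light) = 24.250 − 15.960 = 8.290
ΔCt(continuous dark) = 22.245 − 15.745 = 6.500
ΔΔCt = 6.500 − 8.290 = -1.790
Fold change = 2^(−(-1.790)) = 2^1.790 = 3.4581

3.458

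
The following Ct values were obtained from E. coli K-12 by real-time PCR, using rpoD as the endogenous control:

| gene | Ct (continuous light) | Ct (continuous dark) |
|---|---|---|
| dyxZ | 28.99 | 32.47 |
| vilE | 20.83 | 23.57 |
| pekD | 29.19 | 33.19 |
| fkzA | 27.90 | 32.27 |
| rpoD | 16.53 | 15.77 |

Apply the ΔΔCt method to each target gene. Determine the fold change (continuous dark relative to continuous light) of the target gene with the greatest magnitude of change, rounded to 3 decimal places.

dyxZ: ΔΔCt = (32.47−15.77) − (28.99−16.53) = 16.70 − 12.46 = 4.24; fold change = 2^-4.24 = 0.053
vilE: ΔΔCt = (23.57−15.77) − (20.83−16.53) = 7.80 − 4.30 = 3.50; fold change = 2^-3.50 = 0.088
pekD: ΔΔCt = (33.19−15.77) − (29.19−16.53) = 17.42 − 12.66 = 4.76; fold change = 2^-4.76 = 0.037
fkzA: ΔΔCt = (32.27−15.77) − (27.90−16.53) = 16.50 − 11.37 = 5.13; fold change = 2^-5.13 = 0.029
fkzA has the largest |ΔΔCt| = 5.13.

0.029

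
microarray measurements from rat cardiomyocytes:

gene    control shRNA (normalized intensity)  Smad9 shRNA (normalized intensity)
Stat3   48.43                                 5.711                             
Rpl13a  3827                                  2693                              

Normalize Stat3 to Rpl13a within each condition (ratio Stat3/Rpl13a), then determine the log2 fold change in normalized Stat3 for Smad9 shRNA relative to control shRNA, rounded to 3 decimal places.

-2.577

Stat3/Rpl13a (control shRNA) = 48.43 / 3827 = 0.012655
Stat3/Rpl13a (Smad9 shRNA) = 5.711 / 2693 = 0.0021207
Fold change = 0.0021207 / 0.012655 = 0.1676
log2(0.1676) = -2.5771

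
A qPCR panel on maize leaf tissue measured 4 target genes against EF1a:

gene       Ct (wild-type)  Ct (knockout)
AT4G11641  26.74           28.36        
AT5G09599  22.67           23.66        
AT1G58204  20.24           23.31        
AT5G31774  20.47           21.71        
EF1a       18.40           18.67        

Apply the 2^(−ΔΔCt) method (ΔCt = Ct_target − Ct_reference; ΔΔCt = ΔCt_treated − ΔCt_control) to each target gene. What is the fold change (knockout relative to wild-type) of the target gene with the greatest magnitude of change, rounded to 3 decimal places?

AT4G11641: ΔΔCt = (28.36−18.67) − (26.74−18.40) = 9.69 − 8.34 = 1.35; fold change = 2^-1.35 = 0.392
AT5G09599: ΔΔCt = (23.66−18.67) − (22.67−18.40) = 4.99 − 4.27 = 0.72; fold change = 2^-0.72 = 0.607
AT1G58204: ΔΔCt = (23.31−18.67) − (20.24−18.40) = 4.64 − 1.84 = 2.80; fold change = 2^-2.80 = 0.144
AT5G31774: ΔΔCt = (21.71−18.67) − (20.47−18.40) = 3.04 − 2.07 = 0.97; fold change = 2^-0.97 = 0.511
AT1G58204 has the largest |ΔΔCt| = 2.80.

0.144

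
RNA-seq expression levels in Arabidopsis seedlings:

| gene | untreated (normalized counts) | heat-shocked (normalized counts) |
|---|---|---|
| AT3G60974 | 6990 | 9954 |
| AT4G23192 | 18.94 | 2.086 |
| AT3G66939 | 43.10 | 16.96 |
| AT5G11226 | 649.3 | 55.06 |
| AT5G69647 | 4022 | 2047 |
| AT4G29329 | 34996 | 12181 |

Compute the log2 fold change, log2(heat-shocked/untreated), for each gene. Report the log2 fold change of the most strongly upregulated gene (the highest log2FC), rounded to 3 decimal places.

0.510

log2(9954/6990) = 0.510  (AT3G60974)
log2(2.086/18.94) = -3.183  (AT4G23192)
log2(16.96/43.10) = -1.346  (AT3G66939)
log2(55.06/649.3) = -3.560  (AT5G11226)
log2(2047/4022) = -0.974  (AT5G69647)
log2(12181/34996) = -1.523  (AT4G29329)
AT3G60974 is most strongly upregulated.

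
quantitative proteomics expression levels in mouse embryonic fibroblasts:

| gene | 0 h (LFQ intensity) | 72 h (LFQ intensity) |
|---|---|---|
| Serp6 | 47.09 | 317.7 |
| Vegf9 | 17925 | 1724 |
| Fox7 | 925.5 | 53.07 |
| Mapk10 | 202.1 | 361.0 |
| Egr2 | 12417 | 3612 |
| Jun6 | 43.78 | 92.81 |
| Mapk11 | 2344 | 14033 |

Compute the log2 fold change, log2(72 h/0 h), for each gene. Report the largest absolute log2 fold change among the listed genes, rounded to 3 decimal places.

4.124

log2(317.7/47.09) = 2.754  (Serp6)
log2(1724/17925) = -3.378  (Vegf9)
log2(53.07/925.5) = -4.124  (Fox7)
log2(361.0/202.1) = 0.837  (Mapk10)
log2(3612/12417) = -1.781  (Egr2)
log2(92.81/43.78) = 1.084  (Jun6)
log2(14033/2344) = 2.582  (Mapk11)
The largest magnitude belongs to Fox7.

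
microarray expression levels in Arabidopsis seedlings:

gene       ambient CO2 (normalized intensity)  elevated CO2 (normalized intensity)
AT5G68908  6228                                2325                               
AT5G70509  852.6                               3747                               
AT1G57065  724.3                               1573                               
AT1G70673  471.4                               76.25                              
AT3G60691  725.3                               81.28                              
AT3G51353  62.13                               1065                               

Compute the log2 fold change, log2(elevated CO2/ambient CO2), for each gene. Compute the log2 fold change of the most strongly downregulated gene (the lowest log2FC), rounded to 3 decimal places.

-3.158

log2(2325/6228) = -1.422  (AT5G68908)
log2(3747/852.6) = 2.136  (AT5G70509)
log2(1573/724.3) = 1.119  (AT1G57065)
log2(76.25/471.4) = -2.628  (AT1G70673)
log2(81.28/725.3) = -3.158  (AT3G60691)
log2(1065/62.13) = 4.099  (AT3G51353)
AT3G60691 is most strongly downregulated.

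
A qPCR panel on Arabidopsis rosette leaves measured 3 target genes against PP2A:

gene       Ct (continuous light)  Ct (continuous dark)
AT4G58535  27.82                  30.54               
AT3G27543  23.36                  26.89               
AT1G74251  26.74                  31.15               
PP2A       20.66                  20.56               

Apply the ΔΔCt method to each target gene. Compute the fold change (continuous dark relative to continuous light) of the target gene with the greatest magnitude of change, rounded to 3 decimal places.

AT4G58535: ΔΔCt = (30.54−20.56) − (27.82−20.66) = 9.98 − 7.16 = 2.82; fold change = 2^-2.82 = 0.142
AT3G27543: ΔΔCt = (26.89−20.56) − (23.36−20.66) = 6.33 − 2.70 = 3.63; fold change = 2^-3.63 = 0.081
AT1G74251: ΔΔCt = (31.15−20.56) − (26.74−20.66) = 10.59 − 6.08 = 4.51; fold change = 2^-4.51 = 0.044
AT1G74251 has the largest |ΔΔCt| = 4.51.

0.044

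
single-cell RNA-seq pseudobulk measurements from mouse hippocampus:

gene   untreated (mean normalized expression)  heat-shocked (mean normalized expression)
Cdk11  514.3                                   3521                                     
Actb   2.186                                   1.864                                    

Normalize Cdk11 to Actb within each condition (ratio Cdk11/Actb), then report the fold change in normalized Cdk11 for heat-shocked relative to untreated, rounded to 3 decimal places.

Cdk11/Actb (untreated) = 514.3 / 2.186 = 235.27
Cdk11/Actb (heat-shocked) = 3521 / 1.864 = 1888.9
Fold change = 1888.9 / 235.27 = 8.0289

8.029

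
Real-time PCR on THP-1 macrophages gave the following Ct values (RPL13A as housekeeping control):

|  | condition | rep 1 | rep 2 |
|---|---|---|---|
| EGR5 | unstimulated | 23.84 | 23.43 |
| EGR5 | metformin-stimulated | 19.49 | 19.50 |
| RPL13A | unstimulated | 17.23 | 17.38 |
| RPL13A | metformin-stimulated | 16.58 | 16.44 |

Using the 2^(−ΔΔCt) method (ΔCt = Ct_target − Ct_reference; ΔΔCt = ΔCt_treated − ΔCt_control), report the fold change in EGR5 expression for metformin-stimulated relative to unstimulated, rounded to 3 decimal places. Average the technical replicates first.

10.161

Mean Ct: EGR5 unstimulated 23.635; EGR5 metformin-stimulated 19.495; RPL13A unstimulated 17.305; RPL13A metformin-stimulated 16.510
ΔCt(unstimulated) = 23.635 − 17.305 = 6.330
ΔCt(metformin-stimulated) = 19.495 − 16.510 = 2.985
ΔΔCt = 2.985 − 6.330 = -3.345
Fold change = 2^(−(-3.345)) = 2^3.345 = 10.1612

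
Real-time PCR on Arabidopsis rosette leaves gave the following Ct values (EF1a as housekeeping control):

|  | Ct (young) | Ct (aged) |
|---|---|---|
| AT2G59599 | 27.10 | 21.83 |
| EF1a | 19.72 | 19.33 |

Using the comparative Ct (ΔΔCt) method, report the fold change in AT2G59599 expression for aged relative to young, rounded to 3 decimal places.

29.446

ΔCt(young) = 27.100 − 19.720 = 7.380
ΔCt(aged) = 21.830 − 19.330 = 2.500
ΔΔCt = 2.500 − 7.380 = -4.880
Fold change = 2^(−(-4.880)) = 2^4.880 = 29.4460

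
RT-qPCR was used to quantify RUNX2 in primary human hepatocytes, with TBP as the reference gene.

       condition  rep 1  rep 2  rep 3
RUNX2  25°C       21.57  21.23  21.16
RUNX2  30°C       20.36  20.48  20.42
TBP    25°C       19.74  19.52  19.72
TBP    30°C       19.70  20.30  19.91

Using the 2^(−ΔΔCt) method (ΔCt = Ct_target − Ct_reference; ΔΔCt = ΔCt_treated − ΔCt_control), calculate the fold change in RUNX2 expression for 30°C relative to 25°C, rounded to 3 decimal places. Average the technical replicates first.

Mean Ct: RUNX2 25°C 21.320; RUNX2 30°C 20.420; TBP 25°C 19.660; TBP 30°C 19.970
ΔCt(25°C) = 21.320 − 19.660 = 1.660
ΔCt(30°C) = 20.420 − 19.970 = 0.450
ΔΔCt = 0.450 − 1.660 = -1.210
Fold change = 2^(−(-1.210)) = 2^1.210 = 2.3134

2.313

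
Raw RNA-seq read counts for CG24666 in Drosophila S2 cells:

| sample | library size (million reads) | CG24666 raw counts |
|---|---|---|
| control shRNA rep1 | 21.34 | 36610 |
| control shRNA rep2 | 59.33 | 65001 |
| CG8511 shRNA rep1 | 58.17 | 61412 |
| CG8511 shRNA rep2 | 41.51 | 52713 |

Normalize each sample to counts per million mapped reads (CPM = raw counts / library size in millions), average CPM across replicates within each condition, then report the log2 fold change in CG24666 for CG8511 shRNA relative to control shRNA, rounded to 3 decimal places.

CPM(control shRNA rep1) = 36610 / 21.34 = 1715.5576
CPM(control shRNA rep2) = 65001 / 59.33 = 1095.5840
CPM(CG8511 shRNA rep1) = 61412 / 58.17 = 1055.7332
CPM(CG8511 shRNA rep2) = 52713 / 41.51 = 1269.8868
mean CPM(control shRNA) = 1405.5708; mean CPM(CG8511 shRNA) = 1162.8100
Fold change = 1162.8100 / 1405.5708 = 0.82729
log2(0.82729) = -0.2735

-0.274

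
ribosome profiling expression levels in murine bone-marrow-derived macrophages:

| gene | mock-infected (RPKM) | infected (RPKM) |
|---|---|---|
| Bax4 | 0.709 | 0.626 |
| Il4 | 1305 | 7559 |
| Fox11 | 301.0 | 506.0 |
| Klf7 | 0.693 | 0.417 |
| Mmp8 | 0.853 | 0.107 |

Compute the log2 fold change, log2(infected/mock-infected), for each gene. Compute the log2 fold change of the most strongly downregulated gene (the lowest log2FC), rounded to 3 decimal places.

-2.995

log2(0.626/0.709) = -0.180  (Bax4)
log2(7559/1305) = 2.534  (Il4)
log2(506.0/301.0) = 0.749  (Fox11)
log2(0.417/0.693) = -0.733  (Klf7)
log2(0.107/0.853) = -2.995  (Mmp8)
Mmp8 is most strongly downregulated.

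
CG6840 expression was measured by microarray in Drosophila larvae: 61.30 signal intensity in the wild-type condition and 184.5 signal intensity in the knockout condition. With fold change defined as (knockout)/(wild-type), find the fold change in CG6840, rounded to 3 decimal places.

Fold change = 184.5 / 61.30 = 3.0098
CG6840 is upregulated.

3.010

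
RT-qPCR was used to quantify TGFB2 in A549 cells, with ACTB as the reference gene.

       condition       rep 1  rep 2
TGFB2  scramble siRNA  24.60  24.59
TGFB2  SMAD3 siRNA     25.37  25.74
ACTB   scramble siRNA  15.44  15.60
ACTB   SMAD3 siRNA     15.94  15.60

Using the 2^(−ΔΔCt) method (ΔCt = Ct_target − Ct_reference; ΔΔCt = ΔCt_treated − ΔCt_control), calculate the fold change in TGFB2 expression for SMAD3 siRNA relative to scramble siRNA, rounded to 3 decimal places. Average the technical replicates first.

Mean Ct: TGFB2 scramble siRNA 24.595; TGFB2 SMAD3 siRNA 25.555; ACTB scramble siRNA 15.520; ACTB SMAD3 siRNA 15.770
ΔCt(scramble siRNA) = 24.595 − 15.520 = 9.075
ΔCt(SMAD3 siRNA) = 25.555 − 15.770 = 9.785
ΔΔCt = 9.785 − 9.075 = 0.710
Fold change = 2^(−0.710) = 0.6113

0.611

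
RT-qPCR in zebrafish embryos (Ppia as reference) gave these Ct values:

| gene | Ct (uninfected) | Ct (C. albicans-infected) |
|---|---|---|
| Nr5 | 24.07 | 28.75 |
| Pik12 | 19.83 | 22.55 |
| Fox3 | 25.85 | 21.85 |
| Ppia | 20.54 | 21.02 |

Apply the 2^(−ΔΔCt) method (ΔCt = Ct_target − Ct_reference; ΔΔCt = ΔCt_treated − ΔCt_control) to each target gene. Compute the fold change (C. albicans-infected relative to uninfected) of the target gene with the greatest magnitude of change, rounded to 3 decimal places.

Nr5: ΔΔCt = (28.75−21.02) − (24.07−20.54) = 7.73 − 3.53 = 4.20; fold change = 2^-4.20 = 0.054
Pik12: ΔΔCt = (22.55−21.02) − (19.83−20.54) = 1.53 − (-0.71) = 2.24; fold change = 2^-2.24 = 0.212
Fox3: ΔΔCt = (21.85−21.02) − (25.85−20.54) = 0.83 − 5.31 = -4.48; fold change = 2^4.48 = 22.316
Fox3 has the largest |ΔΔCt| = 4.48.

22.316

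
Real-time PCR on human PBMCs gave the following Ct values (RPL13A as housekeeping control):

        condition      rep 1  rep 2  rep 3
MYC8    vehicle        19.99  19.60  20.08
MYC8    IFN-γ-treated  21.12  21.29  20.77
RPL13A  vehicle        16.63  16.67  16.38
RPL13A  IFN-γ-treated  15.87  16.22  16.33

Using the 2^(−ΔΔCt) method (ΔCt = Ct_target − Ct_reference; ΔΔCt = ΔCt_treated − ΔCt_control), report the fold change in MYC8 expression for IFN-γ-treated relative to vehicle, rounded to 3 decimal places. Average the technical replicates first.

0.332

Mean Ct: MYC8 vehicle 19.890; MYC8 IFN-γ-treated 21.060; RPL13A vehicle 16.560; RPL13A IFN-γ-treated 16.140
ΔCt(vehicle) = 19.890 − 16.560 = 3.330
ΔCt(IFN-γ-treated) = 21.060 − 16.140 = 4.920
ΔΔCt = 4.920 − 3.330 = 1.590
Fold change = 2^(−1.590) = 0.3322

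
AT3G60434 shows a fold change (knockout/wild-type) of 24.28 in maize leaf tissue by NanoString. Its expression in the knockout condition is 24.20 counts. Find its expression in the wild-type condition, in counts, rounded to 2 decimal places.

wild-type expression = 24.20 / 24.28 = 1.00

1.00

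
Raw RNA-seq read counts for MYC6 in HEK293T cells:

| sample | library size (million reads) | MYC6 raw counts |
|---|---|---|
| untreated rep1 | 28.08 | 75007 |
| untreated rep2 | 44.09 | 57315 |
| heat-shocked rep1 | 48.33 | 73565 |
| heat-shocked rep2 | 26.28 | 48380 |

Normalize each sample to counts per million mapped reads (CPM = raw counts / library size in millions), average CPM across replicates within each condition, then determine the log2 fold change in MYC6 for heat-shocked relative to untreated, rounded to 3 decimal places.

-0.240

CPM(untreated rep1) = 75007 / 28.08 = 2671.1895
CPM(untreated rep2) = 57315 / 44.09 = 1299.9546
CPM(heat-shocked rep1) = 73565 / 48.33 = 1522.1395
CPM(heat-shocked rep2) = 48380 / 26.28 = 1840.9437
mean CPM(untreated) = 1985.5720; mean CPM(heat-shocked) = 1681.5416
Fold change = 1681.5416 / 1985.5720 = 0.84688
log2(0.84688) = -0.2398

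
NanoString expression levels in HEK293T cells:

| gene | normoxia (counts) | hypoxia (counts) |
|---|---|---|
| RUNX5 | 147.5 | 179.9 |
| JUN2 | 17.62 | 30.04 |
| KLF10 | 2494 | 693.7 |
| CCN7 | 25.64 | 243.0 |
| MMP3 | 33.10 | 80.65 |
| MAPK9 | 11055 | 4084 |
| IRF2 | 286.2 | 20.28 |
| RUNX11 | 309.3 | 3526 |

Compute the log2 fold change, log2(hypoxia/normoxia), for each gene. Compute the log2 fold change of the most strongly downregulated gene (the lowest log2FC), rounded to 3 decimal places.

log2(179.9/147.5) = 0.286  (RUNX5)
log2(30.04/17.62) = 0.770  (JUN2)
log2(693.7/2494) = -1.846  (KLF10)
log2(243.0/25.64) = 3.244  (CCN7)
log2(80.65/33.10) = 1.285  (MMP3)
log2(4084/11055) = -1.437  (MAPK9)
log2(20.28/286.2) = -3.819  (IRF2)
log2(3526/309.3) = 3.511  (RUNX11)
IRF2 is most strongly downregulated.

-3.819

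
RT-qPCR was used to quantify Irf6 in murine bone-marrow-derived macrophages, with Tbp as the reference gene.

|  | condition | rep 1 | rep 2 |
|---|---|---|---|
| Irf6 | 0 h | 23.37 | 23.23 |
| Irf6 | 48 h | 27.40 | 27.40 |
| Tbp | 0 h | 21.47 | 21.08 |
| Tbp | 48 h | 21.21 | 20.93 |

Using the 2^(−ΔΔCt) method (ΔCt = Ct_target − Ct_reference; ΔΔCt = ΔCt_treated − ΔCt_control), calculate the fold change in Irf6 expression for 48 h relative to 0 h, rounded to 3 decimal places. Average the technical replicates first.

0.051

Mean Ct: Irf6 0 h 23.300; Irf6 48 h 27.400; Tbp 0 h 21.275; Tbp 48 h 21.070
ΔCt(0 h) = 23.300 − 21.275 = 2.025
ΔCt(48 h) = 27.400 − 21.070 = 6.330
ΔΔCt = 6.330 − 2.025 = 4.305
Fold change = 2^(−4.305) = 0.0506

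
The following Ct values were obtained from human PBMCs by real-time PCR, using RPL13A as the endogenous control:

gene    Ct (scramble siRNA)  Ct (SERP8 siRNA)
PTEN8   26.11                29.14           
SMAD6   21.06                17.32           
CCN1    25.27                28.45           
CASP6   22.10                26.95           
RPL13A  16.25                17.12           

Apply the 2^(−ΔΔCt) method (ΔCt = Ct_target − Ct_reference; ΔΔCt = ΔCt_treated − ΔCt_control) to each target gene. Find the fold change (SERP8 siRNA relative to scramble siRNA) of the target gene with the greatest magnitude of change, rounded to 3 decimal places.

PTEN8: ΔΔCt = (29.14−17.12) − (26.11−16.25) = 12.02 − 9.86 = 2.16; fold change = 2^-2.16 = 0.224
SMAD6: ΔΔCt = (17.32−17.12) − (21.06−16.25) = 0.20 − 4.81 = -4.61; fold change = 2^4.61 = 24.420
CCN1: ΔΔCt = (28.45−17.12) − (25.27−16.25) = 11.33 − 9.02 = 2.31; fold change = 2^-2.31 = 0.202
CASP6: ΔΔCt = (26.95−17.12) − (22.10−16.25) = 9.83 − 5.85 = 3.98; fold change = 2^-3.98 = 0.063
SMAD6 has the largest |ΔΔCt| = 4.61.

24.420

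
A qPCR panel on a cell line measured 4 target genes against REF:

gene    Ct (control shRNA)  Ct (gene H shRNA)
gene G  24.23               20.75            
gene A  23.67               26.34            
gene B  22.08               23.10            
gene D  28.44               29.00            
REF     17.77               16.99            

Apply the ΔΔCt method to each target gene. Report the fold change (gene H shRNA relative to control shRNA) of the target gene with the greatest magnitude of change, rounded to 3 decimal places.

gene G: ΔΔCt = (20.75−16.99) − (24.23−17.77) = 3.76 − 6.46 = -2.70; fold change = 2^2.70 = 6.498
gene A: ΔΔCt = (26.34−16.99) − (23.67−17.77) = 9.35 − 5.90 = 3.45; fold change = 2^-3.45 = 0.092
gene B: ΔΔCt = (23.10−16.99) − (22.08−17.77) = 6.11 − 4.31 = 1.80; fold change = 2^-1.80 = 0.287
gene D: ΔΔCt = (29.00−16.99) − (28.44−17.77) = 12.01 − 10.67 = 1.34; fold change = 2^-1.34 = 0.395
gene A has the largest |ΔΔCt| = 3.45.

0.092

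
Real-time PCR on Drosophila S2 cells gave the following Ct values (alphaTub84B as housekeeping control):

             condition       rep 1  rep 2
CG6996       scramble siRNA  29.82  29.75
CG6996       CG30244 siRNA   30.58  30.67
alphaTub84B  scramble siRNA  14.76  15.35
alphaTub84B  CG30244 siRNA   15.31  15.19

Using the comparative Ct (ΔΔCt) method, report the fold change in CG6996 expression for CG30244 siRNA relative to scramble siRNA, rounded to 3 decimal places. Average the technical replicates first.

Mean Ct: CG6996 scramble siRNA 29.785; CG6996 CG30244 siRNA 30.625; alphaTub84B scramble siRNA 15.055; alphaTub84B CG30244 siRNA 15.250
ΔCt(scramble siRNA) = 29.785 − 15.055 = 14.730
ΔCt(CG30244 siRNA) = 30.625 − 15.250 = 15.375
ΔΔCt = 15.375 − 14.730 = 0.645
Fold change = 2^(−0.645) = 0.6395

0.639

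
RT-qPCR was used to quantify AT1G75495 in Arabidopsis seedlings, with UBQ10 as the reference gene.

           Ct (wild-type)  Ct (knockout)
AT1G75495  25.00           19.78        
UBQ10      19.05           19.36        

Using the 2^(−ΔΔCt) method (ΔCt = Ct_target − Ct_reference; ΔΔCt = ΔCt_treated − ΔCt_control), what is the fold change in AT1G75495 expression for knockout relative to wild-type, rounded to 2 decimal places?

ΔCt(wild-type) = 25.000 − 19.050 = 5.950
ΔCt(knockout) = 19.780 − 19.360 = 0.420
ΔΔCt = 0.420 − 5.950 = -5.530
Fold change = 2^(−(-5.530)) = 2^5.530 = 46.206

46.21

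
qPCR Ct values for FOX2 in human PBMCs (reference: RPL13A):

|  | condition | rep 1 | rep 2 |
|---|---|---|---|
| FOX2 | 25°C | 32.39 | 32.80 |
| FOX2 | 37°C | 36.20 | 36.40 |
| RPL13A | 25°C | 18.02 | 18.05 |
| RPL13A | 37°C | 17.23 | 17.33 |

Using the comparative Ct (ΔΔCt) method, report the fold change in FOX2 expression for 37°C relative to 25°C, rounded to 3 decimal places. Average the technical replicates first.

0.045

Mean Ct: FOX2 25°C 32.595; FOX2 37°C 36.300; RPL13A 25°C 18.035; RPL13A 37°C 17.280
ΔCt(25°C) = 32.595 − 18.035 = 14.560
ΔCt(37°C) = 36.300 − 17.280 = 19.020
ΔΔCt = 19.020 − 14.560 = 4.460
Fold change = 2^(−4.460) = 0.0454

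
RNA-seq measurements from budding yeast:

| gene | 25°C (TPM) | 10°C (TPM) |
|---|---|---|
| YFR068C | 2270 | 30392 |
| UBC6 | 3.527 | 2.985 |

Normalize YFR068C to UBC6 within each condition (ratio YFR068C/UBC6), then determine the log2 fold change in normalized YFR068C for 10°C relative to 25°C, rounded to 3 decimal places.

3.984

YFR068C/UBC6 (25°C) = 2270 / 3.527 = 643.61
YFR068C/UBC6 (10°C) = 30392 / 2.985 = 10182
Fold change = 10182 / 643.61 = 15.8196
log2(15.8196) = 3.9836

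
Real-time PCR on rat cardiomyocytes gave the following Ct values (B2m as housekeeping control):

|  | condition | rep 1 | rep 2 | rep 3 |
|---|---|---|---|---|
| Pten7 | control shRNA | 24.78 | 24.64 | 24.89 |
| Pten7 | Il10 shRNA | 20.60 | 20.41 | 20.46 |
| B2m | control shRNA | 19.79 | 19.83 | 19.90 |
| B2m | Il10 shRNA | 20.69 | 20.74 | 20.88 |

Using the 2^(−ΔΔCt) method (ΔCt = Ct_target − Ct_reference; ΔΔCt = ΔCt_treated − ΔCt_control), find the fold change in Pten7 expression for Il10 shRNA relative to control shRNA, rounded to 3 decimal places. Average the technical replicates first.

Mean Ct: Pten7 control shRNA 24.770; Pten7 Il10 shRNA 20.490; B2m control shRNA 19.840; B2m Il10 shRNA 20.770
ΔCt(control shRNA) = 24.770 − 19.840 = 4.930
ΔCt(Il10 shRNA) = 20.490 − 20.770 = -0.280
ΔΔCt = -0.280 − 4.930 = -5.210
Fold change = 2^(−(-5.210)) = 2^5.210 = 37.0140

37.014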